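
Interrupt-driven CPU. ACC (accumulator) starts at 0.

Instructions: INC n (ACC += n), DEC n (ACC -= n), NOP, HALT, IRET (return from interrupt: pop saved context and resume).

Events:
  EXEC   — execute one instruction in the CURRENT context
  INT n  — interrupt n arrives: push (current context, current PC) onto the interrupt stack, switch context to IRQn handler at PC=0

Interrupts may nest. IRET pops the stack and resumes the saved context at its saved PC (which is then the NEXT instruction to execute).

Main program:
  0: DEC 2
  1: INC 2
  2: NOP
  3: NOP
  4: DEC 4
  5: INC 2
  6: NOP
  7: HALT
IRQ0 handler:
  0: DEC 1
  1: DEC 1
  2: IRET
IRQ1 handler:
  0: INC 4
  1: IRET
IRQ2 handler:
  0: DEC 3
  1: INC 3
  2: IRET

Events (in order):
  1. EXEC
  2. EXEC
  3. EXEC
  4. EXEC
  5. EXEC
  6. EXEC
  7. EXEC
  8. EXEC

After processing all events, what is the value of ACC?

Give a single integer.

Answer: -2

Derivation:
Event 1 (EXEC): [MAIN] PC=0: DEC 2 -> ACC=-2
Event 2 (EXEC): [MAIN] PC=1: INC 2 -> ACC=0
Event 3 (EXEC): [MAIN] PC=2: NOP
Event 4 (EXEC): [MAIN] PC=3: NOP
Event 5 (EXEC): [MAIN] PC=4: DEC 4 -> ACC=-4
Event 6 (EXEC): [MAIN] PC=5: INC 2 -> ACC=-2
Event 7 (EXEC): [MAIN] PC=6: NOP
Event 8 (EXEC): [MAIN] PC=7: HALT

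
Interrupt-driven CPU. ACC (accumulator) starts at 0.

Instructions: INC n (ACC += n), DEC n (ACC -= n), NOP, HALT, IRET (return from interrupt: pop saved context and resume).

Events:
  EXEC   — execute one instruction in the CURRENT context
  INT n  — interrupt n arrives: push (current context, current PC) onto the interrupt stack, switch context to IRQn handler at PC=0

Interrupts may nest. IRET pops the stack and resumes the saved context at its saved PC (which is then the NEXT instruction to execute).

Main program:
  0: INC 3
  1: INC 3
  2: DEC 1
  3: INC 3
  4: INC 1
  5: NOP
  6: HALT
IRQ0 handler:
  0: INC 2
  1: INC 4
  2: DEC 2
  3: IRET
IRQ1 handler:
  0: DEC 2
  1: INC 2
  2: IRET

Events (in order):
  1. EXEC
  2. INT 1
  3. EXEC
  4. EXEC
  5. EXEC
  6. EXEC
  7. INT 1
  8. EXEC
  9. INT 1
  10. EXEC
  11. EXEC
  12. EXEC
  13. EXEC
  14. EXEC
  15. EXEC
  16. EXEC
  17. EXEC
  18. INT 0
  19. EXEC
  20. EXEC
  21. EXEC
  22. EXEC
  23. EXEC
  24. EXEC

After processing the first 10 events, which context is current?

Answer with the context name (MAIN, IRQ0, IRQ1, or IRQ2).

Answer: IRQ1

Derivation:
Event 1 (EXEC): [MAIN] PC=0: INC 3 -> ACC=3
Event 2 (INT 1): INT 1 arrives: push (MAIN, PC=1), enter IRQ1 at PC=0 (depth now 1)
Event 3 (EXEC): [IRQ1] PC=0: DEC 2 -> ACC=1
Event 4 (EXEC): [IRQ1] PC=1: INC 2 -> ACC=3
Event 5 (EXEC): [IRQ1] PC=2: IRET -> resume MAIN at PC=1 (depth now 0)
Event 6 (EXEC): [MAIN] PC=1: INC 3 -> ACC=6
Event 7 (INT 1): INT 1 arrives: push (MAIN, PC=2), enter IRQ1 at PC=0 (depth now 1)
Event 8 (EXEC): [IRQ1] PC=0: DEC 2 -> ACC=4
Event 9 (INT 1): INT 1 arrives: push (IRQ1, PC=1), enter IRQ1 at PC=0 (depth now 2)
Event 10 (EXEC): [IRQ1] PC=0: DEC 2 -> ACC=2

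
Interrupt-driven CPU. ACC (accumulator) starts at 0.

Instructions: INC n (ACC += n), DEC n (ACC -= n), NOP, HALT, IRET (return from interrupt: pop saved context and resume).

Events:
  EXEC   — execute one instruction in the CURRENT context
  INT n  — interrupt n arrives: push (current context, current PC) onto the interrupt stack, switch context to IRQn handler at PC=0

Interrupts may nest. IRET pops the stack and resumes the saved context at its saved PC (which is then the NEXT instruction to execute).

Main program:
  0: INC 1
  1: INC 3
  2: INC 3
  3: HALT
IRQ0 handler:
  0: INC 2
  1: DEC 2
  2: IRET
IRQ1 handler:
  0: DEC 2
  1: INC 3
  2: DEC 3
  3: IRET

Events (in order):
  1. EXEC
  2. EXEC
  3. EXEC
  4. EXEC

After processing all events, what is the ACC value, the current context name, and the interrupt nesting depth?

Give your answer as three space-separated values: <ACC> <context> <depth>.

Answer: 7 MAIN 0

Derivation:
Event 1 (EXEC): [MAIN] PC=0: INC 1 -> ACC=1
Event 2 (EXEC): [MAIN] PC=1: INC 3 -> ACC=4
Event 3 (EXEC): [MAIN] PC=2: INC 3 -> ACC=7
Event 4 (EXEC): [MAIN] PC=3: HALT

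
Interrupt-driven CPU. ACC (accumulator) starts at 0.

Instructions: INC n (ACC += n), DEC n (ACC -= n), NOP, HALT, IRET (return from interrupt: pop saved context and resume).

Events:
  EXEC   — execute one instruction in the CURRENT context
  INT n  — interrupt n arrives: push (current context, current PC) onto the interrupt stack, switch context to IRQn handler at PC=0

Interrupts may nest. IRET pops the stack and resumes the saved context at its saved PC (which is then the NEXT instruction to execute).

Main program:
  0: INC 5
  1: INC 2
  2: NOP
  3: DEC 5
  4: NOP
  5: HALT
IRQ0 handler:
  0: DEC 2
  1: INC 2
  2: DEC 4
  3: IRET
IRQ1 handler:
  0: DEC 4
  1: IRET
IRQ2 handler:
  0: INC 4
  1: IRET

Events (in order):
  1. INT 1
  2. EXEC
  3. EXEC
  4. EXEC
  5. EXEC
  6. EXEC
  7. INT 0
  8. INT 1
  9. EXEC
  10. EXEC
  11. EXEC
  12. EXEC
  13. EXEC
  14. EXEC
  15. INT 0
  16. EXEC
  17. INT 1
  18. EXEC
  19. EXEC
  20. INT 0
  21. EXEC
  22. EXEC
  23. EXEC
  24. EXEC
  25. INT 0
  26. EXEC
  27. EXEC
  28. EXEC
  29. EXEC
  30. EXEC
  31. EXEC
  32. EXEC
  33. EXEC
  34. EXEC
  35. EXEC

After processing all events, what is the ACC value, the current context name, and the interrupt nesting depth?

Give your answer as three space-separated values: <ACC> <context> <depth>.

Event 1 (INT 1): INT 1 arrives: push (MAIN, PC=0), enter IRQ1 at PC=0 (depth now 1)
Event 2 (EXEC): [IRQ1] PC=0: DEC 4 -> ACC=-4
Event 3 (EXEC): [IRQ1] PC=1: IRET -> resume MAIN at PC=0 (depth now 0)
Event 4 (EXEC): [MAIN] PC=0: INC 5 -> ACC=1
Event 5 (EXEC): [MAIN] PC=1: INC 2 -> ACC=3
Event 6 (EXEC): [MAIN] PC=2: NOP
Event 7 (INT 0): INT 0 arrives: push (MAIN, PC=3), enter IRQ0 at PC=0 (depth now 1)
Event 8 (INT 1): INT 1 arrives: push (IRQ0, PC=0), enter IRQ1 at PC=0 (depth now 2)
Event 9 (EXEC): [IRQ1] PC=0: DEC 4 -> ACC=-1
Event 10 (EXEC): [IRQ1] PC=1: IRET -> resume IRQ0 at PC=0 (depth now 1)
Event 11 (EXEC): [IRQ0] PC=0: DEC 2 -> ACC=-3
Event 12 (EXEC): [IRQ0] PC=1: INC 2 -> ACC=-1
Event 13 (EXEC): [IRQ0] PC=2: DEC 4 -> ACC=-5
Event 14 (EXEC): [IRQ0] PC=3: IRET -> resume MAIN at PC=3 (depth now 0)
Event 15 (INT 0): INT 0 arrives: push (MAIN, PC=3), enter IRQ0 at PC=0 (depth now 1)
Event 16 (EXEC): [IRQ0] PC=0: DEC 2 -> ACC=-7
Event 17 (INT 1): INT 1 arrives: push (IRQ0, PC=1), enter IRQ1 at PC=0 (depth now 2)
Event 18 (EXEC): [IRQ1] PC=0: DEC 4 -> ACC=-11
Event 19 (EXEC): [IRQ1] PC=1: IRET -> resume IRQ0 at PC=1 (depth now 1)
Event 20 (INT 0): INT 0 arrives: push (IRQ0, PC=1), enter IRQ0 at PC=0 (depth now 2)
Event 21 (EXEC): [IRQ0] PC=0: DEC 2 -> ACC=-13
Event 22 (EXEC): [IRQ0] PC=1: INC 2 -> ACC=-11
Event 23 (EXEC): [IRQ0] PC=2: DEC 4 -> ACC=-15
Event 24 (EXEC): [IRQ0] PC=3: IRET -> resume IRQ0 at PC=1 (depth now 1)
Event 25 (INT 0): INT 0 arrives: push (IRQ0, PC=1), enter IRQ0 at PC=0 (depth now 2)
Event 26 (EXEC): [IRQ0] PC=0: DEC 2 -> ACC=-17
Event 27 (EXEC): [IRQ0] PC=1: INC 2 -> ACC=-15
Event 28 (EXEC): [IRQ0] PC=2: DEC 4 -> ACC=-19
Event 29 (EXEC): [IRQ0] PC=3: IRET -> resume IRQ0 at PC=1 (depth now 1)
Event 30 (EXEC): [IRQ0] PC=1: INC 2 -> ACC=-17
Event 31 (EXEC): [IRQ0] PC=2: DEC 4 -> ACC=-21
Event 32 (EXEC): [IRQ0] PC=3: IRET -> resume MAIN at PC=3 (depth now 0)
Event 33 (EXEC): [MAIN] PC=3: DEC 5 -> ACC=-26
Event 34 (EXEC): [MAIN] PC=4: NOP
Event 35 (EXEC): [MAIN] PC=5: HALT

Answer: -26 MAIN 0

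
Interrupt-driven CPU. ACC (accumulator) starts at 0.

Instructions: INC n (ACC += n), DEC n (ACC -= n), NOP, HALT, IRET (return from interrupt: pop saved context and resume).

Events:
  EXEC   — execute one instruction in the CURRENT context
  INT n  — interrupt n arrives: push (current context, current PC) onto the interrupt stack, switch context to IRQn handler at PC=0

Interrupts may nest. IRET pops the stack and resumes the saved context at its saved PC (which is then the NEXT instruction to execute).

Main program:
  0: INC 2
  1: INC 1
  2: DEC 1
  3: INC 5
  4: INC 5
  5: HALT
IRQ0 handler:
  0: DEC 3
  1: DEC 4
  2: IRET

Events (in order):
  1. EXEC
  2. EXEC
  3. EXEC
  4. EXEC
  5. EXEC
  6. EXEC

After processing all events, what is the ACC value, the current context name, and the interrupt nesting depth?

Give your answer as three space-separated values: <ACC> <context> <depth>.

Answer: 12 MAIN 0

Derivation:
Event 1 (EXEC): [MAIN] PC=0: INC 2 -> ACC=2
Event 2 (EXEC): [MAIN] PC=1: INC 1 -> ACC=3
Event 3 (EXEC): [MAIN] PC=2: DEC 1 -> ACC=2
Event 4 (EXEC): [MAIN] PC=3: INC 5 -> ACC=7
Event 5 (EXEC): [MAIN] PC=4: INC 5 -> ACC=12
Event 6 (EXEC): [MAIN] PC=5: HALT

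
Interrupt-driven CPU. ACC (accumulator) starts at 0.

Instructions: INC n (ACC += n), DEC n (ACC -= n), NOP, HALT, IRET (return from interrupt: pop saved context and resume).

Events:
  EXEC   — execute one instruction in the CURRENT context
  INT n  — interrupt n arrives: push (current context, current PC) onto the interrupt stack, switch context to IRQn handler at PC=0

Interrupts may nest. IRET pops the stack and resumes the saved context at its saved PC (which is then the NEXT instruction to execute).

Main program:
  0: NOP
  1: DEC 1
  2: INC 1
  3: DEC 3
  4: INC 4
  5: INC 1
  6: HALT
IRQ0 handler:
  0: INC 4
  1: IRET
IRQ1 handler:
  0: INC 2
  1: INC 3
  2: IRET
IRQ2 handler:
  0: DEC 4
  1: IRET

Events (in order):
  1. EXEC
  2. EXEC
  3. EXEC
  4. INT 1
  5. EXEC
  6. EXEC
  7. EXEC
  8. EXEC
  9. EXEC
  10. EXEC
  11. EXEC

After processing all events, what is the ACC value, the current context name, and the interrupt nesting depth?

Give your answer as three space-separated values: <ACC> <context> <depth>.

Event 1 (EXEC): [MAIN] PC=0: NOP
Event 2 (EXEC): [MAIN] PC=1: DEC 1 -> ACC=-1
Event 3 (EXEC): [MAIN] PC=2: INC 1 -> ACC=0
Event 4 (INT 1): INT 1 arrives: push (MAIN, PC=3), enter IRQ1 at PC=0 (depth now 1)
Event 5 (EXEC): [IRQ1] PC=0: INC 2 -> ACC=2
Event 6 (EXEC): [IRQ1] PC=1: INC 3 -> ACC=5
Event 7 (EXEC): [IRQ1] PC=2: IRET -> resume MAIN at PC=3 (depth now 0)
Event 8 (EXEC): [MAIN] PC=3: DEC 3 -> ACC=2
Event 9 (EXEC): [MAIN] PC=4: INC 4 -> ACC=6
Event 10 (EXEC): [MAIN] PC=5: INC 1 -> ACC=7
Event 11 (EXEC): [MAIN] PC=6: HALT

Answer: 7 MAIN 0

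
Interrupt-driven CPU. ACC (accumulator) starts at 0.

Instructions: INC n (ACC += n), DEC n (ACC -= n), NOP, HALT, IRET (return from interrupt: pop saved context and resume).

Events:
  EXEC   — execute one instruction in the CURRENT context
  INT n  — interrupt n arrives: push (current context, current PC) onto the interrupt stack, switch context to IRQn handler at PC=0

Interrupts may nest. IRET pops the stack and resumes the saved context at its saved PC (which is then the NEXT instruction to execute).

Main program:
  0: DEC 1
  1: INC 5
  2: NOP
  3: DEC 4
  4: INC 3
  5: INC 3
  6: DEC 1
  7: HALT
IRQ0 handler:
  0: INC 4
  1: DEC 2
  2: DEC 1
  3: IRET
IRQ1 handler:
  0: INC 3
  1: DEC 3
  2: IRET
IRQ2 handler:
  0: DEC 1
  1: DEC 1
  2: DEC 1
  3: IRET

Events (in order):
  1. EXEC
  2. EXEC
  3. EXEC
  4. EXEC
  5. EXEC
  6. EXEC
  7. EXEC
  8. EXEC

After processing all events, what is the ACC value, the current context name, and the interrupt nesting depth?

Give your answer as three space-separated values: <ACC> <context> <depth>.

Answer: 5 MAIN 0

Derivation:
Event 1 (EXEC): [MAIN] PC=0: DEC 1 -> ACC=-1
Event 2 (EXEC): [MAIN] PC=1: INC 5 -> ACC=4
Event 3 (EXEC): [MAIN] PC=2: NOP
Event 4 (EXEC): [MAIN] PC=3: DEC 4 -> ACC=0
Event 5 (EXEC): [MAIN] PC=4: INC 3 -> ACC=3
Event 6 (EXEC): [MAIN] PC=5: INC 3 -> ACC=6
Event 7 (EXEC): [MAIN] PC=6: DEC 1 -> ACC=5
Event 8 (EXEC): [MAIN] PC=7: HALT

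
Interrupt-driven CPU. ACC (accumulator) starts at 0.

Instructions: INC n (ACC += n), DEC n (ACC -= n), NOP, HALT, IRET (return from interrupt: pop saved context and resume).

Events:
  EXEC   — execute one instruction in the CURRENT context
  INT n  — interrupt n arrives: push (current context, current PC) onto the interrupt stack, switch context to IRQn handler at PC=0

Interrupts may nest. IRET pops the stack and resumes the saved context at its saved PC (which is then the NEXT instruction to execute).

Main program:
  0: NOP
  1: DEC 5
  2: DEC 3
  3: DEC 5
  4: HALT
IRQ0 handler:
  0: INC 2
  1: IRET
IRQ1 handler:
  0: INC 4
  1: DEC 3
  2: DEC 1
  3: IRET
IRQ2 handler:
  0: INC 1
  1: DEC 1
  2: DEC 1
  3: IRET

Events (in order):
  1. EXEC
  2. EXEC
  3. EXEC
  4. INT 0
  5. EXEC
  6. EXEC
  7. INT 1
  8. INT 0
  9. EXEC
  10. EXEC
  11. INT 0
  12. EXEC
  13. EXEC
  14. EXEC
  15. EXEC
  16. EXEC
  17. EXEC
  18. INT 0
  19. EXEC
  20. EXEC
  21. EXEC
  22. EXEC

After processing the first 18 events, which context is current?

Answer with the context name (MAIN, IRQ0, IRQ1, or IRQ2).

Answer: IRQ0

Derivation:
Event 1 (EXEC): [MAIN] PC=0: NOP
Event 2 (EXEC): [MAIN] PC=1: DEC 5 -> ACC=-5
Event 3 (EXEC): [MAIN] PC=2: DEC 3 -> ACC=-8
Event 4 (INT 0): INT 0 arrives: push (MAIN, PC=3), enter IRQ0 at PC=0 (depth now 1)
Event 5 (EXEC): [IRQ0] PC=0: INC 2 -> ACC=-6
Event 6 (EXEC): [IRQ0] PC=1: IRET -> resume MAIN at PC=3 (depth now 0)
Event 7 (INT 1): INT 1 arrives: push (MAIN, PC=3), enter IRQ1 at PC=0 (depth now 1)
Event 8 (INT 0): INT 0 arrives: push (IRQ1, PC=0), enter IRQ0 at PC=0 (depth now 2)
Event 9 (EXEC): [IRQ0] PC=0: INC 2 -> ACC=-4
Event 10 (EXEC): [IRQ0] PC=1: IRET -> resume IRQ1 at PC=0 (depth now 1)
Event 11 (INT 0): INT 0 arrives: push (IRQ1, PC=0), enter IRQ0 at PC=0 (depth now 2)
Event 12 (EXEC): [IRQ0] PC=0: INC 2 -> ACC=-2
Event 13 (EXEC): [IRQ0] PC=1: IRET -> resume IRQ1 at PC=0 (depth now 1)
Event 14 (EXEC): [IRQ1] PC=0: INC 4 -> ACC=2
Event 15 (EXEC): [IRQ1] PC=1: DEC 3 -> ACC=-1
Event 16 (EXEC): [IRQ1] PC=2: DEC 1 -> ACC=-2
Event 17 (EXEC): [IRQ1] PC=3: IRET -> resume MAIN at PC=3 (depth now 0)
Event 18 (INT 0): INT 0 arrives: push (MAIN, PC=3), enter IRQ0 at PC=0 (depth now 1)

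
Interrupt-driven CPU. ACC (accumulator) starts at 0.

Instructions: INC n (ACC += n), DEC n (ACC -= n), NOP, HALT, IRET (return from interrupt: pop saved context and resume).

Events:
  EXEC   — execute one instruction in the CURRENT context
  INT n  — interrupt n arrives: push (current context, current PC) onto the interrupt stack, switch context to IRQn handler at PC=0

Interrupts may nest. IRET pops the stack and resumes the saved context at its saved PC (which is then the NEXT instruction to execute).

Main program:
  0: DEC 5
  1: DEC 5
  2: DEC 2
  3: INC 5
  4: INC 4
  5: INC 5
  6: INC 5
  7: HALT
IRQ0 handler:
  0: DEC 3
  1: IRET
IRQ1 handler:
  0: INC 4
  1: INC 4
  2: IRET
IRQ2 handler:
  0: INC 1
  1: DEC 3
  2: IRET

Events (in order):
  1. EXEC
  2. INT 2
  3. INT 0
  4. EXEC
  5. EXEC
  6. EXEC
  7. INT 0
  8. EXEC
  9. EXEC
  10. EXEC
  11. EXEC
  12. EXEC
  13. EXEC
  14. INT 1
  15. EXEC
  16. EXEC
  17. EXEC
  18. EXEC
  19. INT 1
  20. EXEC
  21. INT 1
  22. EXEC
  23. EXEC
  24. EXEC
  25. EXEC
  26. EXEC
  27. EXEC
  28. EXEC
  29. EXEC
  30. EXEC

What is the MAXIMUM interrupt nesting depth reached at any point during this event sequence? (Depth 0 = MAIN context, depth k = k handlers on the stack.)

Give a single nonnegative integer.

Event 1 (EXEC): [MAIN] PC=0: DEC 5 -> ACC=-5 [depth=0]
Event 2 (INT 2): INT 2 arrives: push (MAIN, PC=1), enter IRQ2 at PC=0 (depth now 1) [depth=1]
Event 3 (INT 0): INT 0 arrives: push (IRQ2, PC=0), enter IRQ0 at PC=0 (depth now 2) [depth=2]
Event 4 (EXEC): [IRQ0] PC=0: DEC 3 -> ACC=-8 [depth=2]
Event 5 (EXEC): [IRQ0] PC=1: IRET -> resume IRQ2 at PC=0 (depth now 1) [depth=1]
Event 6 (EXEC): [IRQ2] PC=0: INC 1 -> ACC=-7 [depth=1]
Event 7 (INT 0): INT 0 arrives: push (IRQ2, PC=1), enter IRQ0 at PC=0 (depth now 2) [depth=2]
Event 8 (EXEC): [IRQ0] PC=0: DEC 3 -> ACC=-10 [depth=2]
Event 9 (EXEC): [IRQ0] PC=1: IRET -> resume IRQ2 at PC=1 (depth now 1) [depth=1]
Event 10 (EXEC): [IRQ2] PC=1: DEC 3 -> ACC=-13 [depth=1]
Event 11 (EXEC): [IRQ2] PC=2: IRET -> resume MAIN at PC=1 (depth now 0) [depth=0]
Event 12 (EXEC): [MAIN] PC=1: DEC 5 -> ACC=-18 [depth=0]
Event 13 (EXEC): [MAIN] PC=2: DEC 2 -> ACC=-20 [depth=0]
Event 14 (INT 1): INT 1 arrives: push (MAIN, PC=3), enter IRQ1 at PC=0 (depth now 1) [depth=1]
Event 15 (EXEC): [IRQ1] PC=0: INC 4 -> ACC=-16 [depth=1]
Event 16 (EXEC): [IRQ1] PC=1: INC 4 -> ACC=-12 [depth=1]
Event 17 (EXEC): [IRQ1] PC=2: IRET -> resume MAIN at PC=3 (depth now 0) [depth=0]
Event 18 (EXEC): [MAIN] PC=3: INC 5 -> ACC=-7 [depth=0]
Event 19 (INT 1): INT 1 arrives: push (MAIN, PC=4), enter IRQ1 at PC=0 (depth now 1) [depth=1]
Event 20 (EXEC): [IRQ1] PC=0: INC 4 -> ACC=-3 [depth=1]
Event 21 (INT 1): INT 1 arrives: push (IRQ1, PC=1), enter IRQ1 at PC=0 (depth now 2) [depth=2]
Event 22 (EXEC): [IRQ1] PC=0: INC 4 -> ACC=1 [depth=2]
Event 23 (EXEC): [IRQ1] PC=1: INC 4 -> ACC=5 [depth=2]
Event 24 (EXEC): [IRQ1] PC=2: IRET -> resume IRQ1 at PC=1 (depth now 1) [depth=1]
Event 25 (EXEC): [IRQ1] PC=1: INC 4 -> ACC=9 [depth=1]
Event 26 (EXEC): [IRQ1] PC=2: IRET -> resume MAIN at PC=4 (depth now 0) [depth=0]
Event 27 (EXEC): [MAIN] PC=4: INC 4 -> ACC=13 [depth=0]
Event 28 (EXEC): [MAIN] PC=5: INC 5 -> ACC=18 [depth=0]
Event 29 (EXEC): [MAIN] PC=6: INC 5 -> ACC=23 [depth=0]
Event 30 (EXEC): [MAIN] PC=7: HALT [depth=0]
Max depth observed: 2

Answer: 2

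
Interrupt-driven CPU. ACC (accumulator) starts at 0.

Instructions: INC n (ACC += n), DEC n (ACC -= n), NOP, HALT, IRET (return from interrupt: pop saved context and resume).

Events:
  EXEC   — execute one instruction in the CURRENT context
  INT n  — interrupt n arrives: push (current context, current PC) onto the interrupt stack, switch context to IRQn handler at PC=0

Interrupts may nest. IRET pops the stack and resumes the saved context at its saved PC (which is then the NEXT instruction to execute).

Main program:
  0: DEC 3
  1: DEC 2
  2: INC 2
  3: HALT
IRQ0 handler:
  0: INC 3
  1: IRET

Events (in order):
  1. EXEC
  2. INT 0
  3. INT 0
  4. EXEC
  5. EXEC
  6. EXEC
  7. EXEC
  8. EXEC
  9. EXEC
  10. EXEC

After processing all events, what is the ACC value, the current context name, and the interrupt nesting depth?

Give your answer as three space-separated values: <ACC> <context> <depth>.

Answer: 3 MAIN 0

Derivation:
Event 1 (EXEC): [MAIN] PC=0: DEC 3 -> ACC=-3
Event 2 (INT 0): INT 0 arrives: push (MAIN, PC=1), enter IRQ0 at PC=0 (depth now 1)
Event 3 (INT 0): INT 0 arrives: push (IRQ0, PC=0), enter IRQ0 at PC=0 (depth now 2)
Event 4 (EXEC): [IRQ0] PC=0: INC 3 -> ACC=0
Event 5 (EXEC): [IRQ0] PC=1: IRET -> resume IRQ0 at PC=0 (depth now 1)
Event 6 (EXEC): [IRQ0] PC=0: INC 3 -> ACC=3
Event 7 (EXEC): [IRQ0] PC=1: IRET -> resume MAIN at PC=1 (depth now 0)
Event 8 (EXEC): [MAIN] PC=1: DEC 2 -> ACC=1
Event 9 (EXEC): [MAIN] PC=2: INC 2 -> ACC=3
Event 10 (EXEC): [MAIN] PC=3: HALT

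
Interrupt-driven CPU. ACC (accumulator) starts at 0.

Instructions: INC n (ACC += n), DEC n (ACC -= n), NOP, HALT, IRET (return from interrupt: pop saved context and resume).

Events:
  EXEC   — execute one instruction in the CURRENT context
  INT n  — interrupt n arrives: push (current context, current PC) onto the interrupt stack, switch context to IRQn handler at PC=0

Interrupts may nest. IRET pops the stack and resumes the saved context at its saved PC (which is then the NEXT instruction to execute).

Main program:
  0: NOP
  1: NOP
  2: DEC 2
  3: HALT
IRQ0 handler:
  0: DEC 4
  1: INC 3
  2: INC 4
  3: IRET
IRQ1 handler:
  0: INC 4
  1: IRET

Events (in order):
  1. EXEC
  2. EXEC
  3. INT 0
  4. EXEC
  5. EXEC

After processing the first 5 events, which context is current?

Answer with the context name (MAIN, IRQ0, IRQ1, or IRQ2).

Answer: IRQ0

Derivation:
Event 1 (EXEC): [MAIN] PC=0: NOP
Event 2 (EXEC): [MAIN] PC=1: NOP
Event 3 (INT 0): INT 0 arrives: push (MAIN, PC=2), enter IRQ0 at PC=0 (depth now 1)
Event 4 (EXEC): [IRQ0] PC=0: DEC 4 -> ACC=-4
Event 5 (EXEC): [IRQ0] PC=1: INC 3 -> ACC=-1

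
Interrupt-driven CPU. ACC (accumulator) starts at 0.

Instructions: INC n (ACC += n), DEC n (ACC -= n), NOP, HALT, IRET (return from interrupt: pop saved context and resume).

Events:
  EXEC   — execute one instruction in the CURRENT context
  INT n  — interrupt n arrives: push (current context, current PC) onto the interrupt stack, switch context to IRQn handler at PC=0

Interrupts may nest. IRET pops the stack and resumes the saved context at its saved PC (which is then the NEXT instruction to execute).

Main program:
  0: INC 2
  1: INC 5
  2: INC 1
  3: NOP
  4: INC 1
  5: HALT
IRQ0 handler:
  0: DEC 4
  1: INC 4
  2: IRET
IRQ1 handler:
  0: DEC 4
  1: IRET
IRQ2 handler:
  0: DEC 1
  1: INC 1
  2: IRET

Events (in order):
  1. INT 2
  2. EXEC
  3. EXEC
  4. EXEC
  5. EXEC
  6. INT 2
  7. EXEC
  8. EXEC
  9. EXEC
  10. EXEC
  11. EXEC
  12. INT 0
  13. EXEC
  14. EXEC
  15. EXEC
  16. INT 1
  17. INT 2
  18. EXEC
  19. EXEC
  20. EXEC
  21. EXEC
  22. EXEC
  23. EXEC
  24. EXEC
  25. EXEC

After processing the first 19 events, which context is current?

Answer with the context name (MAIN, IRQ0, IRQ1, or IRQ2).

Event 1 (INT 2): INT 2 arrives: push (MAIN, PC=0), enter IRQ2 at PC=0 (depth now 1)
Event 2 (EXEC): [IRQ2] PC=0: DEC 1 -> ACC=-1
Event 3 (EXEC): [IRQ2] PC=1: INC 1 -> ACC=0
Event 4 (EXEC): [IRQ2] PC=2: IRET -> resume MAIN at PC=0 (depth now 0)
Event 5 (EXEC): [MAIN] PC=0: INC 2 -> ACC=2
Event 6 (INT 2): INT 2 arrives: push (MAIN, PC=1), enter IRQ2 at PC=0 (depth now 1)
Event 7 (EXEC): [IRQ2] PC=0: DEC 1 -> ACC=1
Event 8 (EXEC): [IRQ2] PC=1: INC 1 -> ACC=2
Event 9 (EXEC): [IRQ2] PC=2: IRET -> resume MAIN at PC=1 (depth now 0)
Event 10 (EXEC): [MAIN] PC=1: INC 5 -> ACC=7
Event 11 (EXEC): [MAIN] PC=2: INC 1 -> ACC=8
Event 12 (INT 0): INT 0 arrives: push (MAIN, PC=3), enter IRQ0 at PC=0 (depth now 1)
Event 13 (EXEC): [IRQ0] PC=0: DEC 4 -> ACC=4
Event 14 (EXEC): [IRQ0] PC=1: INC 4 -> ACC=8
Event 15 (EXEC): [IRQ0] PC=2: IRET -> resume MAIN at PC=3 (depth now 0)
Event 16 (INT 1): INT 1 arrives: push (MAIN, PC=3), enter IRQ1 at PC=0 (depth now 1)
Event 17 (INT 2): INT 2 arrives: push (IRQ1, PC=0), enter IRQ2 at PC=0 (depth now 2)
Event 18 (EXEC): [IRQ2] PC=0: DEC 1 -> ACC=7
Event 19 (EXEC): [IRQ2] PC=1: INC 1 -> ACC=8

Answer: IRQ2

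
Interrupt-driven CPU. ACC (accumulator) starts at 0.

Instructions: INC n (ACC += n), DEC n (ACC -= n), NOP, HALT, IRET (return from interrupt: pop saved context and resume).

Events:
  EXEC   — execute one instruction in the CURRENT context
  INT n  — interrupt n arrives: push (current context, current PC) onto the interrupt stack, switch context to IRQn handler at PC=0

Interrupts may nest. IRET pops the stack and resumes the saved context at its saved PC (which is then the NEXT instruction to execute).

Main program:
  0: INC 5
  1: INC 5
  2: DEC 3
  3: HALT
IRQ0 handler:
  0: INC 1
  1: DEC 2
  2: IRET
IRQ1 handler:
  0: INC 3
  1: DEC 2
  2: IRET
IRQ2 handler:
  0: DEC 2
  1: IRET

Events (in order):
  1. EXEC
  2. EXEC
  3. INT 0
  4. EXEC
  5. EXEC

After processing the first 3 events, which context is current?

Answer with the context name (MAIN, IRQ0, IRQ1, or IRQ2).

Event 1 (EXEC): [MAIN] PC=0: INC 5 -> ACC=5
Event 2 (EXEC): [MAIN] PC=1: INC 5 -> ACC=10
Event 3 (INT 0): INT 0 arrives: push (MAIN, PC=2), enter IRQ0 at PC=0 (depth now 1)

Answer: IRQ0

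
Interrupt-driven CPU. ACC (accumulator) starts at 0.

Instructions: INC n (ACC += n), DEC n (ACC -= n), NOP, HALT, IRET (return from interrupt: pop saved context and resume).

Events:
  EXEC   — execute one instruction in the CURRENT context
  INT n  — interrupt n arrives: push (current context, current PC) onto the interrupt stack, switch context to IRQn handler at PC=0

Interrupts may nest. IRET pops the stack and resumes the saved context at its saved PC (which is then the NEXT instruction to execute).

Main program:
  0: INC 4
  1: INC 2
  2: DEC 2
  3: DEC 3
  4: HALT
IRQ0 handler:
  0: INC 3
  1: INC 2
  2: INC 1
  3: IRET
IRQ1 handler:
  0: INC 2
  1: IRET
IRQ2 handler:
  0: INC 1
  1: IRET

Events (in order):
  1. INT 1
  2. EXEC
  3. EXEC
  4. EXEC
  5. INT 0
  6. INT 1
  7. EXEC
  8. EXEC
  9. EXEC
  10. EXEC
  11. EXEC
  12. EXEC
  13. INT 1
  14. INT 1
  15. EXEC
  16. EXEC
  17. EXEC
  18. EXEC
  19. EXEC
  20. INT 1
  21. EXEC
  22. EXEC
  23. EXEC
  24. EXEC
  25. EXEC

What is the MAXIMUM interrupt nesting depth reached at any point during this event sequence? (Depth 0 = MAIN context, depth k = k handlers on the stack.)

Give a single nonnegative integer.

Answer: 2

Derivation:
Event 1 (INT 1): INT 1 arrives: push (MAIN, PC=0), enter IRQ1 at PC=0 (depth now 1) [depth=1]
Event 2 (EXEC): [IRQ1] PC=0: INC 2 -> ACC=2 [depth=1]
Event 3 (EXEC): [IRQ1] PC=1: IRET -> resume MAIN at PC=0 (depth now 0) [depth=0]
Event 4 (EXEC): [MAIN] PC=0: INC 4 -> ACC=6 [depth=0]
Event 5 (INT 0): INT 0 arrives: push (MAIN, PC=1), enter IRQ0 at PC=0 (depth now 1) [depth=1]
Event 6 (INT 1): INT 1 arrives: push (IRQ0, PC=0), enter IRQ1 at PC=0 (depth now 2) [depth=2]
Event 7 (EXEC): [IRQ1] PC=0: INC 2 -> ACC=8 [depth=2]
Event 8 (EXEC): [IRQ1] PC=1: IRET -> resume IRQ0 at PC=0 (depth now 1) [depth=1]
Event 9 (EXEC): [IRQ0] PC=0: INC 3 -> ACC=11 [depth=1]
Event 10 (EXEC): [IRQ0] PC=1: INC 2 -> ACC=13 [depth=1]
Event 11 (EXEC): [IRQ0] PC=2: INC 1 -> ACC=14 [depth=1]
Event 12 (EXEC): [IRQ0] PC=3: IRET -> resume MAIN at PC=1 (depth now 0) [depth=0]
Event 13 (INT 1): INT 1 arrives: push (MAIN, PC=1), enter IRQ1 at PC=0 (depth now 1) [depth=1]
Event 14 (INT 1): INT 1 arrives: push (IRQ1, PC=0), enter IRQ1 at PC=0 (depth now 2) [depth=2]
Event 15 (EXEC): [IRQ1] PC=0: INC 2 -> ACC=16 [depth=2]
Event 16 (EXEC): [IRQ1] PC=1: IRET -> resume IRQ1 at PC=0 (depth now 1) [depth=1]
Event 17 (EXEC): [IRQ1] PC=0: INC 2 -> ACC=18 [depth=1]
Event 18 (EXEC): [IRQ1] PC=1: IRET -> resume MAIN at PC=1 (depth now 0) [depth=0]
Event 19 (EXEC): [MAIN] PC=1: INC 2 -> ACC=20 [depth=0]
Event 20 (INT 1): INT 1 arrives: push (MAIN, PC=2), enter IRQ1 at PC=0 (depth now 1) [depth=1]
Event 21 (EXEC): [IRQ1] PC=0: INC 2 -> ACC=22 [depth=1]
Event 22 (EXEC): [IRQ1] PC=1: IRET -> resume MAIN at PC=2 (depth now 0) [depth=0]
Event 23 (EXEC): [MAIN] PC=2: DEC 2 -> ACC=20 [depth=0]
Event 24 (EXEC): [MAIN] PC=3: DEC 3 -> ACC=17 [depth=0]
Event 25 (EXEC): [MAIN] PC=4: HALT [depth=0]
Max depth observed: 2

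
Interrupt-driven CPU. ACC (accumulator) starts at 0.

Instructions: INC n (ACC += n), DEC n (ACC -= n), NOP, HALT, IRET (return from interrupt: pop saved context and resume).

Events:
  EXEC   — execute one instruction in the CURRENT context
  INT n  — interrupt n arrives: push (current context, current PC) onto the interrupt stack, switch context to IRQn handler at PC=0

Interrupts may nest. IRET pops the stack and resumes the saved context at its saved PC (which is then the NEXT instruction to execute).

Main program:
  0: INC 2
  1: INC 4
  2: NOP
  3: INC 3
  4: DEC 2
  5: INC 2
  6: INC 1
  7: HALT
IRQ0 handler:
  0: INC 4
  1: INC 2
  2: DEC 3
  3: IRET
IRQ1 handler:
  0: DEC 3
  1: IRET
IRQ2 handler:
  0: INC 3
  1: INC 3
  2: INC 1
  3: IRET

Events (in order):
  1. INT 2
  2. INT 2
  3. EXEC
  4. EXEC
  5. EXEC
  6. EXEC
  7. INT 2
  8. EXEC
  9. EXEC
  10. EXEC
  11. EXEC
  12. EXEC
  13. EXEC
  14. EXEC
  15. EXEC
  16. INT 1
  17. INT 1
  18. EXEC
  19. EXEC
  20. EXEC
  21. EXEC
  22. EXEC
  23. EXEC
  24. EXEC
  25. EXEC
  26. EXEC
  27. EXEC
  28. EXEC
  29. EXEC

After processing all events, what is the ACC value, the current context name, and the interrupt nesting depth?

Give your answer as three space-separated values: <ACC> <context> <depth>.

Answer: 25 MAIN 0

Derivation:
Event 1 (INT 2): INT 2 arrives: push (MAIN, PC=0), enter IRQ2 at PC=0 (depth now 1)
Event 2 (INT 2): INT 2 arrives: push (IRQ2, PC=0), enter IRQ2 at PC=0 (depth now 2)
Event 3 (EXEC): [IRQ2] PC=0: INC 3 -> ACC=3
Event 4 (EXEC): [IRQ2] PC=1: INC 3 -> ACC=6
Event 5 (EXEC): [IRQ2] PC=2: INC 1 -> ACC=7
Event 6 (EXEC): [IRQ2] PC=3: IRET -> resume IRQ2 at PC=0 (depth now 1)
Event 7 (INT 2): INT 2 arrives: push (IRQ2, PC=0), enter IRQ2 at PC=0 (depth now 2)
Event 8 (EXEC): [IRQ2] PC=0: INC 3 -> ACC=10
Event 9 (EXEC): [IRQ2] PC=1: INC 3 -> ACC=13
Event 10 (EXEC): [IRQ2] PC=2: INC 1 -> ACC=14
Event 11 (EXEC): [IRQ2] PC=3: IRET -> resume IRQ2 at PC=0 (depth now 1)
Event 12 (EXEC): [IRQ2] PC=0: INC 3 -> ACC=17
Event 13 (EXEC): [IRQ2] PC=1: INC 3 -> ACC=20
Event 14 (EXEC): [IRQ2] PC=2: INC 1 -> ACC=21
Event 15 (EXEC): [IRQ2] PC=3: IRET -> resume MAIN at PC=0 (depth now 0)
Event 16 (INT 1): INT 1 arrives: push (MAIN, PC=0), enter IRQ1 at PC=0 (depth now 1)
Event 17 (INT 1): INT 1 arrives: push (IRQ1, PC=0), enter IRQ1 at PC=0 (depth now 2)
Event 18 (EXEC): [IRQ1] PC=0: DEC 3 -> ACC=18
Event 19 (EXEC): [IRQ1] PC=1: IRET -> resume IRQ1 at PC=0 (depth now 1)
Event 20 (EXEC): [IRQ1] PC=0: DEC 3 -> ACC=15
Event 21 (EXEC): [IRQ1] PC=1: IRET -> resume MAIN at PC=0 (depth now 0)
Event 22 (EXEC): [MAIN] PC=0: INC 2 -> ACC=17
Event 23 (EXEC): [MAIN] PC=1: INC 4 -> ACC=21
Event 24 (EXEC): [MAIN] PC=2: NOP
Event 25 (EXEC): [MAIN] PC=3: INC 3 -> ACC=24
Event 26 (EXEC): [MAIN] PC=4: DEC 2 -> ACC=22
Event 27 (EXEC): [MAIN] PC=5: INC 2 -> ACC=24
Event 28 (EXEC): [MAIN] PC=6: INC 1 -> ACC=25
Event 29 (EXEC): [MAIN] PC=7: HALT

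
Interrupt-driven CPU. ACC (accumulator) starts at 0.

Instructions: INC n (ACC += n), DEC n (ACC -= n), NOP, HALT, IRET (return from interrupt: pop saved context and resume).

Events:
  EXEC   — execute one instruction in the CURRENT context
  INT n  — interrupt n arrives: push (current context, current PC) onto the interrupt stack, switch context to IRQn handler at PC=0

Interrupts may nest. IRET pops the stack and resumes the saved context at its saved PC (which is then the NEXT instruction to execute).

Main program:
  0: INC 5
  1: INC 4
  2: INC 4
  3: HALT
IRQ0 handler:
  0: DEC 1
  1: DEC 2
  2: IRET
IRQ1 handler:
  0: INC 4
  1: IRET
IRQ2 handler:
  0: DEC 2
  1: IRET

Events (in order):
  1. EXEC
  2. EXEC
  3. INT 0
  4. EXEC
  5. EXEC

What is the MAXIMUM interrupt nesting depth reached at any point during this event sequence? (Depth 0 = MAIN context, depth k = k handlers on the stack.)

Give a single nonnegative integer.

Answer: 1

Derivation:
Event 1 (EXEC): [MAIN] PC=0: INC 5 -> ACC=5 [depth=0]
Event 2 (EXEC): [MAIN] PC=1: INC 4 -> ACC=9 [depth=0]
Event 3 (INT 0): INT 0 arrives: push (MAIN, PC=2), enter IRQ0 at PC=0 (depth now 1) [depth=1]
Event 4 (EXEC): [IRQ0] PC=0: DEC 1 -> ACC=8 [depth=1]
Event 5 (EXEC): [IRQ0] PC=1: DEC 2 -> ACC=6 [depth=1]
Max depth observed: 1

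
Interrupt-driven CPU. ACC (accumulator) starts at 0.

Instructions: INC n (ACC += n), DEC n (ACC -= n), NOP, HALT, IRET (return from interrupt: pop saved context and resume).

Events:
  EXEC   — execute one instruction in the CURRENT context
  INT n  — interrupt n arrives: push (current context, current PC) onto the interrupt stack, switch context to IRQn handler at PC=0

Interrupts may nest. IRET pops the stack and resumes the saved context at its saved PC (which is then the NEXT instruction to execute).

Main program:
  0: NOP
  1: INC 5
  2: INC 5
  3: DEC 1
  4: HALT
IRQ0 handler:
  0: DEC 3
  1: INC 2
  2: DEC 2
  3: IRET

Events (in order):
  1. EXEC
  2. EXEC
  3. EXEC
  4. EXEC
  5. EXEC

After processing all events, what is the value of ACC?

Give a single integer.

Event 1 (EXEC): [MAIN] PC=0: NOP
Event 2 (EXEC): [MAIN] PC=1: INC 5 -> ACC=5
Event 3 (EXEC): [MAIN] PC=2: INC 5 -> ACC=10
Event 4 (EXEC): [MAIN] PC=3: DEC 1 -> ACC=9
Event 5 (EXEC): [MAIN] PC=4: HALT

Answer: 9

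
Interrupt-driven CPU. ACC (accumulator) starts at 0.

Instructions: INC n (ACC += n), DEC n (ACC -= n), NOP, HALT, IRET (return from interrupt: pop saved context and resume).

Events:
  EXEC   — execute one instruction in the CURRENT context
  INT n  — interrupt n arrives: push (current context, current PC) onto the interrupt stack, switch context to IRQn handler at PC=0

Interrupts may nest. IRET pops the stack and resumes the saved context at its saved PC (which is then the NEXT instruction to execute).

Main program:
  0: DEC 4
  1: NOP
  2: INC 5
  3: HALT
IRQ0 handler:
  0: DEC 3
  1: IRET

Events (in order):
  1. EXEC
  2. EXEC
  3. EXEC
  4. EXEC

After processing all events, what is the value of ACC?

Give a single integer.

Event 1 (EXEC): [MAIN] PC=0: DEC 4 -> ACC=-4
Event 2 (EXEC): [MAIN] PC=1: NOP
Event 3 (EXEC): [MAIN] PC=2: INC 5 -> ACC=1
Event 4 (EXEC): [MAIN] PC=3: HALT

Answer: 1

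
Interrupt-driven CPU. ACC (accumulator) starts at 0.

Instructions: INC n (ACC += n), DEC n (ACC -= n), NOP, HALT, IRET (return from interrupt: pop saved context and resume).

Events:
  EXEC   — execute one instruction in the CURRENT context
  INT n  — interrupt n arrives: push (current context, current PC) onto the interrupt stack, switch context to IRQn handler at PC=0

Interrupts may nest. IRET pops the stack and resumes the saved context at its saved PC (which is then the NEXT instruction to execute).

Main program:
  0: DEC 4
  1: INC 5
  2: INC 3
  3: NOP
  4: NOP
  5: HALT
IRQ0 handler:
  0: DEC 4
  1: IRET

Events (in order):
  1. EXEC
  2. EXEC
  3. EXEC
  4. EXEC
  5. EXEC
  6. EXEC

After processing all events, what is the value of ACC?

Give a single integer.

Answer: 4

Derivation:
Event 1 (EXEC): [MAIN] PC=0: DEC 4 -> ACC=-4
Event 2 (EXEC): [MAIN] PC=1: INC 5 -> ACC=1
Event 3 (EXEC): [MAIN] PC=2: INC 3 -> ACC=4
Event 4 (EXEC): [MAIN] PC=3: NOP
Event 5 (EXEC): [MAIN] PC=4: NOP
Event 6 (EXEC): [MAIN] PC=5: HALT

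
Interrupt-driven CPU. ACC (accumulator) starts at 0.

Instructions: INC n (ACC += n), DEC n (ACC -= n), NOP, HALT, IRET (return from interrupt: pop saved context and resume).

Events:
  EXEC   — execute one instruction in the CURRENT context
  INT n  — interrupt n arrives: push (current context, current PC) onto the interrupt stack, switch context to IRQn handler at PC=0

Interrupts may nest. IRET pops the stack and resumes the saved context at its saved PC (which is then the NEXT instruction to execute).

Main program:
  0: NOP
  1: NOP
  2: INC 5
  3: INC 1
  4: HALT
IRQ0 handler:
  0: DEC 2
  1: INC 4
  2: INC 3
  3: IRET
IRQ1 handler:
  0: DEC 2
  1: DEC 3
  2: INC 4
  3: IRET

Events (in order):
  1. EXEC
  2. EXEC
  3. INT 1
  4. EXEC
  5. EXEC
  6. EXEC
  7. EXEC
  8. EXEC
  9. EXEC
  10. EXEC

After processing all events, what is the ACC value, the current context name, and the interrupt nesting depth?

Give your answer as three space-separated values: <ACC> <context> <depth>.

Event 1 (EXEC): [MAIN] PC=0: NOP
Event 2 (EXEC): [MAIN] PC=1: NOP
Event 3 (INT 1): INT 1 arrives: push (MAIN, PC=2), enter IRQ1 at PC=0 (depth now 1)
Event 4 (EXEC): [IRQ1] PC=0: DEC 2 -> ACC=-2
Event 5 (EXEC): [IRQ1] PC=1: DEC 3 -> ACC=-5
Event 6 (EXEC): [IRQ1] PC=2: INC 4 -> ACC=-1
Event 7 (EXEC): [IRQ1] PC=3: IRET -> resume MAIN at PC=2 (depth now 0)
Event 8 (EXEC): [MAIN] PC=2: INC 5 -> ACC=4
Event 9 (EXEC): [MAIN] PC=3: INC 1 -> ACC=5
Event 10 (EXEC): [MAIN] PC=4: HALT

Answer: 5 MAIN 0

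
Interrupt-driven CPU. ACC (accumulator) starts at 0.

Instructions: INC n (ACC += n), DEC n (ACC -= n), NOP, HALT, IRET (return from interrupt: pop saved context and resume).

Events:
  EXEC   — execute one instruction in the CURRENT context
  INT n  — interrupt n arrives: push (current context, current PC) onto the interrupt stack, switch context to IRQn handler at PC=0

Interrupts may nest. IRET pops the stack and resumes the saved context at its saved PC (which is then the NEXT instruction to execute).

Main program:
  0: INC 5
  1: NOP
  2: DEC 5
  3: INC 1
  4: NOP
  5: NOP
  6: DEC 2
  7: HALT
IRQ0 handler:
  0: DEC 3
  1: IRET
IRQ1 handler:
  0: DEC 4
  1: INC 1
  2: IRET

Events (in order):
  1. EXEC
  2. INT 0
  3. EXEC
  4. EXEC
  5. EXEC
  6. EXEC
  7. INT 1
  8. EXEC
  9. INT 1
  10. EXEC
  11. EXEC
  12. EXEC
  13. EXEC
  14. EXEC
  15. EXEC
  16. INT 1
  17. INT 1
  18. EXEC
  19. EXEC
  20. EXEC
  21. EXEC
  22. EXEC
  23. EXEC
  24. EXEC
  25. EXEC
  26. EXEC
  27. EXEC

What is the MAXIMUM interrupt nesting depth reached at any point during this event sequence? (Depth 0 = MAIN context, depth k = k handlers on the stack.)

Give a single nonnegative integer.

Answer: 2

Derivation:
Event 1 (EXEC): [MAIN] PC=0: INC 5 -> ACC=5 [depth=0]
Event 2 (INT 0): INT 0 arrives: push (MAIN, PC=1), enter IRQ0 at PC=0 (depth now 1) [depth=1]
Event 3 (EXEC): [IRQ0] PC=0: DEC 3 -> ACC=2 [depth=1]
Event 4 (EXEC): [IRQ0] PC=1: IRET -> resume MAIN at PC=1 (depth now 0) [depth=0]
Event 5 (EXEC): [MAIN] PC=1: NOP [depth=0]
Event 6 (EXEC): [MAIN] PC=2: DEC 5 -> ACC=-3 [depth=0]
Event 7 (INT 1): INT 1 arrives: push (MAIN, PC=3), enter IRQ1 at PC=0 (depth now 1) [depth=1]
Event 8 (EXEC): [IRQ1] PC=0: DEC 4 -> ACC=-7 [depth=1]
Event 9 (INT 1): INT 1 arrives: push (IRQ1, PC=1), enter IRQ1 at PC=0 (depth now 2) [depth=2]
Event 10 (EXEC): [IRQ1] PC=0: DEC 4 -> ACC=-11 [depth=2]
Event 11 (EXEC): [IRQ1] PC=1: INC 1 -> ACC=-10 [depth=2]
Event 12 (EXEC): [IRQ1] PC=2: IRET -> resume IRQ1 at PC=1 (depth now 1) [depth=1]
Event 13 (EXEC): [IRQ1] PC=1: INC 1 -> ACC=-9 [depth=1]
Event 14 (EXEC): [IRQ1] PC=2: IRET -> resume MAIN at PC=3 (depth now 0) [depth=0]
Event 15 (EXEC): [MAIN] PC=3: INC 1 -> ACC=-8 [depth=0]
Event 16 (INT 1): INT 1 arrives: push (MAIN, PC=4), enter IRQ1 at PC=0 (depth now 1) [depth=1]
Event 17 (INT 1): INT 1 arrives: push (IRQ1, PC=0), enter IRQ1 at PC=0 (depth now 2) [depth=2]
Event 18 (EXEC): [IRQ1] PC=0: DEC 4 -> ACC=-12 [depth=2]
Event 19 (EXEC): [IRQ1] PC=1: INC 1 -> ACC=-11 [depth=2]
Event 20 (EXEC): [IRQ1] PC=2: IRET -> resume IRQ1 at PC=0 (depth now 1) [depth=1]
Event 21 (EXEC): [IRQ1] PC=0: DEC 4 -> ACC=-15 [depth=1]
Event 22 (EXEC): [IRQ1] PC=1: INC 1 -> ACC=-14 [depth=1]
Event 23 (EXEC): [IRQ1] PC=2: IRET -> resume MAIN at PC=4 (depth now 0) [depth=0]
Event 24 (EXEC): [MAIN] PC=4: NOP [depth=0]
Event 25 (EXEC): [MAIN] PC=5: NOP [depth=0]
Event 26 (EXEC): [MAIN] PC=6: DEC 2 -> ACC=-16 [depth=0]
Event 27 (EXEC): [MAIN] PC=7: HALT [depth=0]
Max depth observed: 2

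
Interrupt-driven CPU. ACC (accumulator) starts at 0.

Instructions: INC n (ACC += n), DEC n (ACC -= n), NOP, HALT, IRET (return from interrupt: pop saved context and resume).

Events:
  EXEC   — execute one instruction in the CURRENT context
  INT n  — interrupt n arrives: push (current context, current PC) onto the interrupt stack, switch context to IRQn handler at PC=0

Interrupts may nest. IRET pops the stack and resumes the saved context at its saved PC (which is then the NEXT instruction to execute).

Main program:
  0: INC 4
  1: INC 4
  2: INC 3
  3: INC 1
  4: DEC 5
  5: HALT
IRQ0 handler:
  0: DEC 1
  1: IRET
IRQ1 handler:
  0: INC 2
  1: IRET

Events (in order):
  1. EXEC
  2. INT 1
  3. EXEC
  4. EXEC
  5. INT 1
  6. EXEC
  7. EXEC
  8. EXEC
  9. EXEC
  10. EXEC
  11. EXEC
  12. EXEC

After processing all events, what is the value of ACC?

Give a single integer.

Answer: 11

Derivation:
Event 1 (EXEC): [MAIN] PC=0: INC 4 -> ACC=4
Event 2 (INT 1): INT 1 arrives: push (MAIN, PC=1), enter IRQ1 at PC=0 (depth now 1)
Event 3 (EXEC): [IRQ1] PC=0: INC 2 -> ACC=6
Event 4 (EXEC): [IRQ1] PC=1: IRET -> resume MAIN at PC=1 (depth now 0)
Event 5 (INT 1): INT 1 arrives: push (MAIN, PC=1), enter IRQ1 at PC=0 (depth now 1)
Event 6 (EXEC): [IRQ1] PC=0: INC 2 -> ACC=8
Event 7 (EXEC): [IRQ1] PC=1: IRET -> resume MAIN at PC=1 (depth now 0)
Event 8 (EXEC): [MAIN] PC=1: INC 4 -> ACC=12
Event 9 (EXEC): [MAIN] PC=2: INC 3 -> ACC=15
Event 10 (EXEC): [MAIN] PC=3: INC 1 -> ACC=16
Event 11 (EXEC): [MAIN] PC=4: DEC 5 -> ACC=11
Event 12 (EXEC): [MAIN] PC=5: HALT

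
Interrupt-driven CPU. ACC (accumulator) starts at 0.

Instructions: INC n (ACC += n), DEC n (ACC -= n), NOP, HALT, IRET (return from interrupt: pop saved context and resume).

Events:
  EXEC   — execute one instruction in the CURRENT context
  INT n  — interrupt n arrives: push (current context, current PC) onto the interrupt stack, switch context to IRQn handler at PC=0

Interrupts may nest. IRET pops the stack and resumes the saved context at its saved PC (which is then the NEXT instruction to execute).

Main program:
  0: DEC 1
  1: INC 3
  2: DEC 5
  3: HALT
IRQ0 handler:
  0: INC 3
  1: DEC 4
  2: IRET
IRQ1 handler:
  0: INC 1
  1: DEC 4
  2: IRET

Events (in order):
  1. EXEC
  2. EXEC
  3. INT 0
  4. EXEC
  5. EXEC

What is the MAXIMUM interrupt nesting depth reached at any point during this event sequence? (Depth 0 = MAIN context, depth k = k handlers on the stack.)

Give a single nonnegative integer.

Answer: 1

Derivation:
Event 1 (EXEC): [MAIN] PC=0: DEC 1 -> ACC=-1 [depth=0]
Event 2 (EXEC): [MAIN] PC=1: INC 3 -> ACC=2 [depth=0]
Event 3 (INT 0): INT 0 arrives: push (MAIN, PC=2), enter IRQ0 at PC=0 (depth now 1) [depth=1]
Event 4 (EXEC): [IRQ0] PC=0: INC 3 -> ACC=5 [depth=1]
Event 5 (EXEC): [IRQ0] PC=1: DEC 4 -> ACC=1 [depth=1]
Max depth observed: 1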